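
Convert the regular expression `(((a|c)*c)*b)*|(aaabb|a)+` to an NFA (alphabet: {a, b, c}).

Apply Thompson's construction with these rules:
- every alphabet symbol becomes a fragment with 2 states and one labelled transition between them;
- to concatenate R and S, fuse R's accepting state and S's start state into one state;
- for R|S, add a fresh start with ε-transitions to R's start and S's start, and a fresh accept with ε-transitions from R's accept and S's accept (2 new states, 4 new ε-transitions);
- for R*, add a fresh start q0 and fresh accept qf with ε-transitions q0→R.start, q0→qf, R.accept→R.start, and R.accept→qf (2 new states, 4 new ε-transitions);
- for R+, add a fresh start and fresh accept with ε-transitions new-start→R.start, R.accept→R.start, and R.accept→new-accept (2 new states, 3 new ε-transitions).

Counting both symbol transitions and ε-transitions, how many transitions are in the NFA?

37

Recursing over subexpressions:
Each of the 10 symbol leaves contributes 1 transition (1 symbol, 0 ε).
  a|c = 6 transitions (2 symbol, 4 ε)
  (a|c)* = 10 transitions (2 symbol, 8 ε)
  (a|c)*c = 11 transitions (3 symbol, 8 ε)
  ((a|c)*c)* = 15 transitions (3 symbol, 12 ε)
  ((a|c)*c)*b = 16 transitions (4 symbol, 12 ε)
  (((a|c)*c)*b)* = 20 transitions (4 symbol, 16 ε)
  aaabb = 5 transitions (5 symbol, 0 ε)
  aaabb|a = 10 transitions (6 symbol, 4 ε)
  (aaabb|a)+ = 13 transitions (6 symbol, 7 ε)
  (((a|c)*c)*b)*|(aaabb|a)+ = 37 transitions (10 symbol, 27 ε)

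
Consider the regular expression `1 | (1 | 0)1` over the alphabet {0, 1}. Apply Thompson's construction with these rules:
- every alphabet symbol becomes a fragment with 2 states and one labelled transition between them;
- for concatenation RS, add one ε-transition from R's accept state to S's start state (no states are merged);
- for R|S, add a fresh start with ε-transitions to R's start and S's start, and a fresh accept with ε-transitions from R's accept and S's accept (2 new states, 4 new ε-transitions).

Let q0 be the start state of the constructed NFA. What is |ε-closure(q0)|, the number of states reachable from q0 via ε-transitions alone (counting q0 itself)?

5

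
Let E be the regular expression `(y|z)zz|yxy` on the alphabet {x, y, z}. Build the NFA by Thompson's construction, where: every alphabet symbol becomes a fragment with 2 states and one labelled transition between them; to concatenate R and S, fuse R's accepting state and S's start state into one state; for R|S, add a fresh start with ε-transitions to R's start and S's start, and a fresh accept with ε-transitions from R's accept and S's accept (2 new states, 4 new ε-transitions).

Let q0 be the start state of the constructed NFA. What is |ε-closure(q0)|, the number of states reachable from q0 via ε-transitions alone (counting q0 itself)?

Compute the ε-closure size of each fragment's start state recursively; a symbol fragment's start has no outgoing ε-edge, so its closure is just itself (size 1).
  y|z — |ε-closure| = 1 + 1 + 1 = 3 (the new accept is not ε-reachable since no branch accepts ε)
  (y|z)zz — |ε-closure| equals the left operand's closure size = 3 (its accept is not ε-reachable, so the closure stops there)
  yxy — |ε-closure| equals the left operand's closure size = 1 (its accept is not ε-reachable, so the closure stops there)
  (y|z)zz|yxy — new start ε-reaches every alternative's start; none of them accept ε, so the new accept is not reached: |ε-closure| = 1 + 3 + 1 = 5

5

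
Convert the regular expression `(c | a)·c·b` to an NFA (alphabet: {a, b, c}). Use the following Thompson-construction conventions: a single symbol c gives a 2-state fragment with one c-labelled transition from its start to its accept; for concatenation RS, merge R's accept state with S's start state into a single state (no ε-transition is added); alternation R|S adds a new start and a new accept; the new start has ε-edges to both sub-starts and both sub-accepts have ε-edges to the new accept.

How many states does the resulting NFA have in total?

Recursing over subexpressions:
Each of the 4 symbol leaves contributes a 2-state fragment.
  c | a = 6 states
  (c | a)·c·b = 8 states

8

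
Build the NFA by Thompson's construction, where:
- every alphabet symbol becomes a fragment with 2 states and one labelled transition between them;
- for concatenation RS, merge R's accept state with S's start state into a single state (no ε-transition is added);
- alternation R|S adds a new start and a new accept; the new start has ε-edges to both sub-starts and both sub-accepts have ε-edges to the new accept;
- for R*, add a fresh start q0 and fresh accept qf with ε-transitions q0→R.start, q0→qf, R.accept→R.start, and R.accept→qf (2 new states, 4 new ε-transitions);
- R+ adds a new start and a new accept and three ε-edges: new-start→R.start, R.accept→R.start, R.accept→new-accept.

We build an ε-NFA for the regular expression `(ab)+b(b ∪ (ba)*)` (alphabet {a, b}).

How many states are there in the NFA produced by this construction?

Building bottom-up:
Each of the 6 symbol leaves contributes a 2-state fragment.
  ab → 3 states
  (ab)+ → 5 states
  ba → 3 states
  (ba)* → 5 states
  b ∪ (ba)* → 9 states
  (ab)+b(b ∪ (ba)*) → 14 states

14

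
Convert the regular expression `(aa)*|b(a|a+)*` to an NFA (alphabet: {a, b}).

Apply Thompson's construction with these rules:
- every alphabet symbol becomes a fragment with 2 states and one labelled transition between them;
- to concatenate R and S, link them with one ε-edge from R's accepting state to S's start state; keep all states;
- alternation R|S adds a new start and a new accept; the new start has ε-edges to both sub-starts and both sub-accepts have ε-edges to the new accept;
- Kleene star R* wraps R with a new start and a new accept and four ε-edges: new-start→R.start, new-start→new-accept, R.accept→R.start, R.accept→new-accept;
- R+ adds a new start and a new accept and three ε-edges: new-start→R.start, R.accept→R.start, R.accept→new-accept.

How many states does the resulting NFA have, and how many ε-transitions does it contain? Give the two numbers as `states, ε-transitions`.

Bottom-up over the parse tree:
Each of the 5 symbol leaves contributes 2 states and 0 ε-transitions.
  aa = 4 states, 1 ε-transition
  (aa)* = 6 states, 5 ε-transitions
  a+ = 4 states, 3 ε-transitions
  a|a+ = 8 states, 7 ε-transitions
  (a|a+)* = 10 states, 11 ε-transitions
  b(a|a+)* = 12 states, 12 ε-transitions
  (aa)*|b(a|a+)* = 20 states, 21 ε-transitions

20, 21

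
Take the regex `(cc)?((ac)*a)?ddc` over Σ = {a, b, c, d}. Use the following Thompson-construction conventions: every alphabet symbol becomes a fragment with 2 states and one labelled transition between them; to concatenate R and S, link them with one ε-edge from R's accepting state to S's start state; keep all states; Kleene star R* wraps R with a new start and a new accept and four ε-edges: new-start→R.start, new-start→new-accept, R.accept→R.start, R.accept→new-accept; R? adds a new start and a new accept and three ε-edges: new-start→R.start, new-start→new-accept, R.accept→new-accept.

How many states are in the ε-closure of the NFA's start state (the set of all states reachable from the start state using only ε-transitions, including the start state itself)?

Compute the ε-closure size of each fragment's start state recursively; a symbol fragment's start has no outgoing ε-edge, so its closure is just itself (size 1).
  cc : C equals the left operand's closure size = 1 (its accept is not ε-reachable, so the closure stops there)
  (cc)? : C = 1 (new start) + 1 (body) + 1 (new accept, via ε) = 3
  ac : same as the first factor's closure: C = 1
  (ac)* : new start has ε-edges to the inner start and to the new accept, so C = 2 + 1 = 3
  (ac)*a : the left operand accepts ε, so the closure extends into the next operand (via the concat ε-link); C = 3 + 1 = 4
  ((ac)*a)? : C = 1 (new start) + 4 (body) + 1 (new accept, via ε) = 6
  (cc)?((ac)*a)?ddc : C = 3 + 6 + 1 = 10 (closure spills across the concat boundary because the left factor accepts ε)

10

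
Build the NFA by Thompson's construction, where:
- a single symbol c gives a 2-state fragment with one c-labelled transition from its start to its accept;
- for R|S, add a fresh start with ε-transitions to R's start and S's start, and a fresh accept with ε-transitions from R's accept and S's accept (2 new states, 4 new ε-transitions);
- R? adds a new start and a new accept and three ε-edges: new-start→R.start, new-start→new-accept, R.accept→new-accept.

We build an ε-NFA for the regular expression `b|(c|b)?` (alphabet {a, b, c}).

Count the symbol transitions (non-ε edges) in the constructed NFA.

3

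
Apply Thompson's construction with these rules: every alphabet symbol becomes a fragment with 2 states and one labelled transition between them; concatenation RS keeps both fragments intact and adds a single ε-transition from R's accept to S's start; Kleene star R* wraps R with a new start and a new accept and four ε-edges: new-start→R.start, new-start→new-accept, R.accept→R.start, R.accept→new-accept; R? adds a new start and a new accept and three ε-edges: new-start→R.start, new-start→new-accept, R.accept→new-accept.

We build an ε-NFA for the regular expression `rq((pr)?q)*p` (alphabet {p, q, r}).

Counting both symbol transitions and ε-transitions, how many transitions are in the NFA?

18

Recursing over subexpressions:
Each of the 6 symbol leaves contributes 1 transition (1 symbol, 0 ε).
  pr = 3 transitions (2 symbol, 1 ε)
  (pr)? = 6 transitions (2 symbol, 4 ε)
  (pr)?q = 8 transitions (3 symbol, 5 ε)
  ((pr)?q)* = 12 transitions (3 symbol, 9 ε)
  rq((pr)?q)*p = 18 transitions (6 symbol, 12 ε)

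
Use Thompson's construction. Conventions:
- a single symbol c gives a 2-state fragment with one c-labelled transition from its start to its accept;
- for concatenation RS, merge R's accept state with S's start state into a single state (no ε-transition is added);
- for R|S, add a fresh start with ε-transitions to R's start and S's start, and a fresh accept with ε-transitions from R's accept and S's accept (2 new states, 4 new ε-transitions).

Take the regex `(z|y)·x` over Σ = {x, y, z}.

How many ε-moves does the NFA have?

4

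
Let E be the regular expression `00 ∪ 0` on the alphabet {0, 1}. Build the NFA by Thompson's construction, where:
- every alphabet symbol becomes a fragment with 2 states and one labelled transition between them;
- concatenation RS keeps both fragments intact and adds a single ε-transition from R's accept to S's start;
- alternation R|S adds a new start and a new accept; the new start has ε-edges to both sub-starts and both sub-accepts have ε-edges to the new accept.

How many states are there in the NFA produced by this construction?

8

Per subexpression:
Each of the 3 symbol leaves contributes a 2-state fragment.
  00 → 4 states
  00 ∪ 0 → 8 states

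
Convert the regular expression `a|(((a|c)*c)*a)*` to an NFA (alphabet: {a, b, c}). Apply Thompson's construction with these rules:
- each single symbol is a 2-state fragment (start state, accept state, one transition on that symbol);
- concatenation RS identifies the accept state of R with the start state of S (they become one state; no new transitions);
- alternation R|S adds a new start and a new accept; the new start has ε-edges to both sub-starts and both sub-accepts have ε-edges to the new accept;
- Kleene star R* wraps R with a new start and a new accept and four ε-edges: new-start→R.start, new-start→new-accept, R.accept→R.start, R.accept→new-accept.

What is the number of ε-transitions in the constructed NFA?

20

Building bottom-up:
Each of the 5 symbol leaves contributes 0 ε-transitions.
  a|c — 4 ε-transitions
  (a|c)* — 8 ε-transitions
  (a|c)*c — 8 ε-transitions
  ((a|c)*c)* — 12 ε-transitions
  ((a|c)*c)*a — 12 ε-transitions
  (((a|c)*c)*a)* — 16 ε-transitions
  a|(((a|c)*c)*a)* — 20 ε-transitions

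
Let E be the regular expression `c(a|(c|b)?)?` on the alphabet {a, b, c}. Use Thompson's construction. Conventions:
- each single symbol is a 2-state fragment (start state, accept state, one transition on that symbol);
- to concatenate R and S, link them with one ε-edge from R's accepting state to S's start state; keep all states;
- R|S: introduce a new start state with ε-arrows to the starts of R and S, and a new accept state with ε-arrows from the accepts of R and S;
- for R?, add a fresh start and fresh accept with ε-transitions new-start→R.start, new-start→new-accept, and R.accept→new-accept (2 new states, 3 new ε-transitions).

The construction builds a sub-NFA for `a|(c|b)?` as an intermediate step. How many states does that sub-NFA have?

Fragment for `a|(c|b)?`:
Each of the 3 symbol leaves contributes a 2-state fragment.
  c|b → 6 states
  (c|b)? → 8 states
  a|(c|b)? → 12 states

12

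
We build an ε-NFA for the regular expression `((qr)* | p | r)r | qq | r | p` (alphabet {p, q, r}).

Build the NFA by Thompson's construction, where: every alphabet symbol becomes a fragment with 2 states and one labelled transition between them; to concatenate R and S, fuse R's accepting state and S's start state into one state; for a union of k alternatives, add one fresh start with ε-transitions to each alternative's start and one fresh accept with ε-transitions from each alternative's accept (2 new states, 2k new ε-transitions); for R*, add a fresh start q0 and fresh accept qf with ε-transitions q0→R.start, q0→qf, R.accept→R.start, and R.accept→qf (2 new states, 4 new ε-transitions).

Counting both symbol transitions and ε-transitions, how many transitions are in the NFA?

Per subexpression:
Each of the 9 symbol leaves contributes 1 transition (1 symbol, 0 ε).
  qr → 2 transitions (2 symbol, 0 ε)
  (qr)* → 6 transitions (2 symbol, 4 ε)
  (qr)* | p | r → 14 transitions (4 symbol, 10 ε)
  ((qr)* | p | r)r → 15 transitions (5 symbol, 10 ε)
  qq → 2 transitions (2 symbol, 0 ε)
  ((qr)* | p | r)r | qq | r | p → 27 transitions (9 symbol, 18 ε)

27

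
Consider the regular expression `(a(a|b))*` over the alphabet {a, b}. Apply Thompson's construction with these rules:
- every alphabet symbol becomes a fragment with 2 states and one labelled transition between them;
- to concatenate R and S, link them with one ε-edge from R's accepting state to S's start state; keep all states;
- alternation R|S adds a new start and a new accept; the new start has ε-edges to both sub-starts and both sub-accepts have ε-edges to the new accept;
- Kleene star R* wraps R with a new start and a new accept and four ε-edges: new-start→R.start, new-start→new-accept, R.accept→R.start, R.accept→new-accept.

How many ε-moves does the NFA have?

9

Recursing over subexpressions:
Each of the 3 symbol leaves contributes 0 ε-transitions.
  a|b = 4 ε-transitions
  a(a|b) = 5 ε-transitions
  (a(a|b))* = 9 ε-transitions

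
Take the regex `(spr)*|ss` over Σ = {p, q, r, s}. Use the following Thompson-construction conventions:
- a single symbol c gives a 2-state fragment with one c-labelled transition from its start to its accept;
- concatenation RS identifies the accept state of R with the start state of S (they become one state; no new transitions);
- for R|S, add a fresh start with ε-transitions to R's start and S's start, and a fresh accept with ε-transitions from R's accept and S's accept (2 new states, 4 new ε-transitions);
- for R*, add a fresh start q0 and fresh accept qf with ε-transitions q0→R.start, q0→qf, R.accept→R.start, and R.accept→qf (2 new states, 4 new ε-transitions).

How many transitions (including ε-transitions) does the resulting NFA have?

13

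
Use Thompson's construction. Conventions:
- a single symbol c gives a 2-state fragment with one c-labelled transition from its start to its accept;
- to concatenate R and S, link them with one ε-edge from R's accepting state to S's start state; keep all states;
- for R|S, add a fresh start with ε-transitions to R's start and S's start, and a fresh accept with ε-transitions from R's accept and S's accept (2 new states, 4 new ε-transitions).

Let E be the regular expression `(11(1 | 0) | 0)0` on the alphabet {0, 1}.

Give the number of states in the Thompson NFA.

16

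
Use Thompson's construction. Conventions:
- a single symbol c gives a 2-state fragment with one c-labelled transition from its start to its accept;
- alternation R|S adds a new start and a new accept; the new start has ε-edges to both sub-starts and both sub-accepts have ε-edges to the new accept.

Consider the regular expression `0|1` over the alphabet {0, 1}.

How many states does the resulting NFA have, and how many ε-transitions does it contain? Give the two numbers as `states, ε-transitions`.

Building bottom-up:
Each of the 2 symbol leaves contributes 2 states and 0 ε-transitions.
  0|1 → 6 states, 4 ε-transitions

6, 4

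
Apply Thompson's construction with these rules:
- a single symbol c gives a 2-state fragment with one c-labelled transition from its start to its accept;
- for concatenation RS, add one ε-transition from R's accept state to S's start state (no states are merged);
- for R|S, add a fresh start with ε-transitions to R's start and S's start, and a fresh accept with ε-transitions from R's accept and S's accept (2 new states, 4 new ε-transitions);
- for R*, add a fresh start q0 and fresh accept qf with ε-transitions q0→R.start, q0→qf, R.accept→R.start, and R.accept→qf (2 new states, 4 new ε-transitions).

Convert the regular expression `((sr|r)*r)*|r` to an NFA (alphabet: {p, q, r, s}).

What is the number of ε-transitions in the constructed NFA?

18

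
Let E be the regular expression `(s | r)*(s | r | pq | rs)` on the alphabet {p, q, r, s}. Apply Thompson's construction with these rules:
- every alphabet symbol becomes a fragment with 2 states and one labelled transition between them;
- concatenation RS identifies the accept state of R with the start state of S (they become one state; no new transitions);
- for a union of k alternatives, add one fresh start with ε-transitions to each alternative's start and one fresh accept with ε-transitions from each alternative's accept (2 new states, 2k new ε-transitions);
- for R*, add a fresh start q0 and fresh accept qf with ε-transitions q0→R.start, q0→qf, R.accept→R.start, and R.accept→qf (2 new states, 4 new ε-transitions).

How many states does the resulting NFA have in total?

19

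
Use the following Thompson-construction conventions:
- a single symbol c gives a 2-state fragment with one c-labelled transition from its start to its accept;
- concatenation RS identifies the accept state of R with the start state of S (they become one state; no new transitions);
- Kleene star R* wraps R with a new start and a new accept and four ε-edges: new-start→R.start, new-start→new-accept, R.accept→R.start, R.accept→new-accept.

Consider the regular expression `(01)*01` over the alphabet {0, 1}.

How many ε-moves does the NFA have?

4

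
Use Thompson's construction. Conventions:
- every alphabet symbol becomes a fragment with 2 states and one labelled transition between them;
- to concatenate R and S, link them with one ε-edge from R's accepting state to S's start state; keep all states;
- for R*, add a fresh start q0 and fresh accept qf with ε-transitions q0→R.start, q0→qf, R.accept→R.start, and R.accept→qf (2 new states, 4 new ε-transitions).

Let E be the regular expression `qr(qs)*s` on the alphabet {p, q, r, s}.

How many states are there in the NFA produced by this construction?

Recursing over subexpressions:
Each of the 5 symbol leaves contributes a 2-state fragment.
  qs = 4 states
  (qs)* = 6 states
  qr(qs)*s = 12 states

12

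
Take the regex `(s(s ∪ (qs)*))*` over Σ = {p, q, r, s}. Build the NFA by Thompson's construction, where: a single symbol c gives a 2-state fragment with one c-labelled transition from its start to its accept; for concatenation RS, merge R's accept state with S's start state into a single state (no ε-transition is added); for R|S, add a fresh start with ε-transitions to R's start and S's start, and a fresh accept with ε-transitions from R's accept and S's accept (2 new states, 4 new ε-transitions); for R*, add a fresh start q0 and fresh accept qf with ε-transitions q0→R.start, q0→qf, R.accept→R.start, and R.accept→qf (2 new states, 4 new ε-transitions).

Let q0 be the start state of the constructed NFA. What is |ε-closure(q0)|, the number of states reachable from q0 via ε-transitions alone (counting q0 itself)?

Work bottom-up. For each fragment F, track |ε-closure(F.start)| and whether F's accept lies in that closure (i.e. whether F accepts ε). A single-symbol fragment has closure size 1 and does not accept ε.
  qs → same as the first factor's closure: C = 1
  (qs)* → C = 1 (new start) + 1 (body) + 1 (new accept) = 3
  s ∪ (qs)* → new start ε-reaches every alternative's start; at least one alternative accepts ε, so the union's new accept is reached too: C = 1 + 1 + 3 + 1 = 6
  s(s ∪ (qs)*) → C equals the left operand's closure size = 1 (its accept is not ε-reachable, so the closure stops there)
  (s(s ∪ (qs)*))* → the star's fresh start ε-reaches both the body's start and the fresh accept: C = 2 + 1 = 3

3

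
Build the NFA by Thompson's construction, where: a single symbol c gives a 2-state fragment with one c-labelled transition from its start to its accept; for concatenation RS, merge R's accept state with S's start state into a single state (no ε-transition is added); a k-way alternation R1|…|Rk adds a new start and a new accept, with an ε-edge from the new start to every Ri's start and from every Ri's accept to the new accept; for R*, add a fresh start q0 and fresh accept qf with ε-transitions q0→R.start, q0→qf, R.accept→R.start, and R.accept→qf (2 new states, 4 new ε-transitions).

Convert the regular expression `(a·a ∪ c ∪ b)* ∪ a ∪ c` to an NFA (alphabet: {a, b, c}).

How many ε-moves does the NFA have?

Recursing over subexpressions:
Each of the 6 symbol leaves contributes 0 ε-transitions.
  a·a → 0 ε-transitions
  a·a ∪ c ∪ b → 6 ε-transitions
  (a·a ∪ c ∪ b)* → 10 ε-transitions
  (a·a ∪ c ∪ b)* ∪ a ∪ c → 16 ε-transitions

16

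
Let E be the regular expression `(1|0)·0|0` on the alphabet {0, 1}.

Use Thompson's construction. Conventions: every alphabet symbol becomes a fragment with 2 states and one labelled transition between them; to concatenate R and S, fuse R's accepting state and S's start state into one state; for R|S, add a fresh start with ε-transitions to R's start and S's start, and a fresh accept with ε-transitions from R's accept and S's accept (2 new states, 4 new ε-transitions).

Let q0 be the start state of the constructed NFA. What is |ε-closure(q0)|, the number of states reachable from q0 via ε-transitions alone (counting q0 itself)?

5

Compute the ε-closure size of each fragment's start state recursively; a symbol fragment's start has no outgoing ε-edge, so its closure is just itself (size 1).
  1|0 → new start ε-reaches every alternative's start; none of them accept ε, so the new accept is not reached: |ε-closure| = 1 + 1 + 1 = 3
  (1|0)·0 → |ε-closure| equals the left operand's closure size = 3 (its accept is not ε-reachable, so the closure stops there)
  (1|0)·0|0 → |ε-closure| = 1 + 3 + 1 = 5 (the new accept is not ε-reachable since no branch accepts ε)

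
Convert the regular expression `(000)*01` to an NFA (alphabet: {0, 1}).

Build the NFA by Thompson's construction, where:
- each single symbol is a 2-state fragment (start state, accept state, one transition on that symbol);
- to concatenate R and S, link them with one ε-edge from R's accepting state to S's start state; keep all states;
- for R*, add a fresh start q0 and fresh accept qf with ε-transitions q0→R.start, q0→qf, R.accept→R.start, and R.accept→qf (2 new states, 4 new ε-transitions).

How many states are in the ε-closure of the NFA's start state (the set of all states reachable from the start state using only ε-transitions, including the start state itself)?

4

Let C(F) = |ε-closure(F.start)| within fragment F, and note whether F accepts ε. Symbol fragments have C = 1 and do not accept ε. Then:
  000 : same as the first factor's closure: |closure| = 1
  (000)* : |closure| = 1 (new start) + 1 (body) + 1 (new accept) = 3
  (000)*01 : the left operand accepts ε, so the closure extends into the next operand (via the concat ε-link); |closure| = 3 + 1 = 4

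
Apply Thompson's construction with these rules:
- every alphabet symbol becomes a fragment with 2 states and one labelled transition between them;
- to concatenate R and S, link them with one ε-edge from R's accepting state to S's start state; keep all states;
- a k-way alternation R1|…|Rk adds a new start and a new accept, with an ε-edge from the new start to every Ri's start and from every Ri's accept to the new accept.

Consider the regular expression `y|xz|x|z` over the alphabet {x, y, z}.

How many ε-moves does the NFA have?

Recursing over subexpressions:
Each of the 5 symbol leaves contributes 0 ε-transitions.
  xz = 1 ε-transition
  y|xz|x|z = 9 ε-transitions

9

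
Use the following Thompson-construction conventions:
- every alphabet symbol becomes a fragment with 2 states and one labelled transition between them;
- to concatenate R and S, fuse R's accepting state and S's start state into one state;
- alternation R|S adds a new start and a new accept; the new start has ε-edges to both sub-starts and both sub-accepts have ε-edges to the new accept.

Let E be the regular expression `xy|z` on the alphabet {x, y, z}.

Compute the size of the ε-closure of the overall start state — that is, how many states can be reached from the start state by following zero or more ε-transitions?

3

Work bottom-up. For each fragment F, track |ε-closure(F.start)| and whether F's accept lies in that closure (i.e. whether F accepts ε). A single-symbol fragment has closure size 1 and does not accept ε.
  xy — |ε-closure| equals the left operand's closure size = 1 (its accept is not ε-reachable, so the closure stops there)
  xy|z — new start ε-reaches every alternative's start; none of them accept ε, so the new accept is not reached: |ε-closure| = 1 + 1 + 1 = 3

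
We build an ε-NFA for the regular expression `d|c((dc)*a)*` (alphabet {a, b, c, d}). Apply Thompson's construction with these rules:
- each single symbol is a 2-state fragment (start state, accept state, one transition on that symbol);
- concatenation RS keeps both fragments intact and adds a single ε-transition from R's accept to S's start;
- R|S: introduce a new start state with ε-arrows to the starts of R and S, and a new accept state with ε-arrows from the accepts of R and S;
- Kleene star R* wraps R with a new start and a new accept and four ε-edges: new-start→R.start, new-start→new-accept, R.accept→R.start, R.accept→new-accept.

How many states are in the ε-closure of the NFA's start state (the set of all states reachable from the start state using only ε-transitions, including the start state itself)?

Work bottom-up. For each fragment F, track |ε-closure(F.start)| and whether F's accept lies in that closure (i.e. whether F accepts ε). A single-symbol fragment has closure size 1 and does not accept ε.
  dc → C equals the left operand's closure size = 1 (its accept is not ε-reachable, so the closure stops there)
  (dc)* → C = 1 (new start) + 1 (body) + 1 (new accept) = 3
  (dc)*a → C = 3 + 1 = 4 (closure spills across the concat boundary because the left factor accepts ε)
  ((dc)*a)* → C = 1 (new start) + 4 (body) + 1 (new accept) = 6
  c((dc)*a)* → same as the first factor's closure: C = 1
  d|c((dc)*a)* → C = 1 + 1 + 1 = 3 (the new accept is not ε-reachable since no branch accepts ε)

3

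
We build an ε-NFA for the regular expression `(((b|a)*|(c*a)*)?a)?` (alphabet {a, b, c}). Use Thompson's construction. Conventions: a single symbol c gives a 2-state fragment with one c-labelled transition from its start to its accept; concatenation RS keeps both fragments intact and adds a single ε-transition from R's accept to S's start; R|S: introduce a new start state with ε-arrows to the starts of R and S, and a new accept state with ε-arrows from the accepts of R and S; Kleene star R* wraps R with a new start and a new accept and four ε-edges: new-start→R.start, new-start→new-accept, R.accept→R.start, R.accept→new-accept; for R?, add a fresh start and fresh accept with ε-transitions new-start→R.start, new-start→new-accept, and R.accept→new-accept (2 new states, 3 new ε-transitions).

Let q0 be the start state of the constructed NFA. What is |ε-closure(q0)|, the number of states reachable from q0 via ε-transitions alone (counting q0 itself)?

Compute the ε-closure size of each fragment's start state recursively; a symbol fragment's start has no outgoing ε-edge, so its closure is just itself (size 1).
  b|a — |ε-closure| = 1 + 1 + 1 = 3 (the new accept is not ε-reachable since no branch accepts ε)
  (b|a)* — |ε-closure| = 1 (new start) + 3 (body) + 1 (new accept) = 5
  c* — |ε-closure| = 1 (new start) + 1 (body) + 1 (new accept) = 3
  c*a — |ε-closure| = 3 + 1 = 4 (closure spills across the concat boundary because the left factor accepts ε)
  (c*a)* — the star's fresh start ε-reaches both the body's start and the fresh accept: |ε-closure| = 2 + 4 = 6
  (b|a)*|(c*a)* — |ε-closure| = 1 (new start) + (5 + 6) + 1 (new accept, since some branch ε-reaches its own accept) = 13
  ((b|a)*|(c*a)*)? — |ε-closure| = 1 (new start) + 13 (body) + 1 (new accept, via ε) = 15
  ((b|a)*|(c*a)*)?a — |ε-closure| = 15 + 1 = 16 (closure spills across the concat boundary because the left factor accepts ε)
  (((b|a)*|(c*a)*)?a)? — new start has ε-edges to the inner start and to the new accept, so |ε-closure| = 2 + 16 = 18

18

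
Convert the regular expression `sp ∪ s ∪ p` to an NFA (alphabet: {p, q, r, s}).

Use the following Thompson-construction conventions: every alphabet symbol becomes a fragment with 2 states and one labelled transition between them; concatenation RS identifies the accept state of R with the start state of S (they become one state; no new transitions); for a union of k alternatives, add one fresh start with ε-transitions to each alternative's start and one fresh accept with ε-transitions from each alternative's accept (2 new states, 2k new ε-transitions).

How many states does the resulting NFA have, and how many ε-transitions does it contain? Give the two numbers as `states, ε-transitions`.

9, 6

Recursing over subexpressions:
Each of the 4 symbol leaves contributes 2 states and 0 ε-transitions.
  sp = 3 states, 0 ε-transitions
  sp ∪ s ∪ p = 9 states, 6 ε-transitions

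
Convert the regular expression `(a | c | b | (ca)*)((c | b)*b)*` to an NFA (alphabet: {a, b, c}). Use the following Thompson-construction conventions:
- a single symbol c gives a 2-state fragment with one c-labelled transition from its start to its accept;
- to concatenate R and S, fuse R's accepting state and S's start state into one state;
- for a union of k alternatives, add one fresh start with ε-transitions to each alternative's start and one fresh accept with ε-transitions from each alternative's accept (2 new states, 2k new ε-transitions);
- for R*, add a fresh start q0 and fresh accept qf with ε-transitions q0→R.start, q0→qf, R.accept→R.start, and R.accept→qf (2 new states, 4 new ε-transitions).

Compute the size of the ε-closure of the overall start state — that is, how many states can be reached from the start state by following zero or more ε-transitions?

14

Let C(F) = |ε-closure(F.start)| within fragment F, and note whether F accepts ε. Symbol fragments have C = 1 and do not accept ε. Then:
  ca : C equals the left operand's closure size = 1 (its accept is not ε-reachable, so the closure stops there)
  (ca)* : the star's fresh start ε-reaches both the body's start and the fresh accept: C = 2 + 1 = 3
  a | c | b | (ca)* : C = 1 (new start) + (1 + 1 + 1 + 3) + 1 (new accept, since some branch ε-reaches its own accept) = 8
  c | b : C = 1 + 1 + 1 = 3 (the new accept is not ε-reachable since no branch accepts ε)
  (c | b)* : C = 1 (new start) + 3 (body) + 1 (new accept) = 5
  (c | b)*b : the left operand accepts ε, so the closure extends into the next operand (the shared merged state is already counted); C = 5 + (1−1) = 5
  ((c | b)*b)* : C = 1 (new start) + 5 (body) + 1 (new accept) = 7
  (a | c | b | (ca)*)((c | b)*b)* : C = 8 + (7−1) = 14 (closure spills across the concat boundary because the left factor accepts ε)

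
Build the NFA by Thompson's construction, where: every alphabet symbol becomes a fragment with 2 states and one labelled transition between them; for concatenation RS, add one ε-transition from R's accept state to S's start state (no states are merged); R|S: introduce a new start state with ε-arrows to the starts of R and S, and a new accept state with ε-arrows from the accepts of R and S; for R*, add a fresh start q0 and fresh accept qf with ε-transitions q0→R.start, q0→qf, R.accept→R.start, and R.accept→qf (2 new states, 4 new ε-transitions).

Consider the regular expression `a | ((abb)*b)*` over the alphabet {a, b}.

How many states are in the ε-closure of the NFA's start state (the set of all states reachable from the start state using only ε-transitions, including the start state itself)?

Compute the ε-closure size of each fragment's start state recursively; a symbol fragment's start has no outgoing ε-edge, so its closure is just itself (size 1).
  abb → same as the first factor's closure: |closure| = 1
  (abb)* → new start has ε-edges to the inner start and to the new accept, so |closure| = 2 + 1 = 3
  (abb)*b → |closure| = 3 + 1 = 4 (closure spills across the concat boundary because the left factor accepts ε)
  ((abb)*b)* → new start has ε-edges to the inner start and to the new accept, so |closure| = 2 + 4 = 6
  a | ((abb)*b)* → new start ε-reaches every alternative's start; at least one alternative accepts ε, so the union's new accept is reached too: |closure| = 1 + 1 + 6 + 1 = 9

9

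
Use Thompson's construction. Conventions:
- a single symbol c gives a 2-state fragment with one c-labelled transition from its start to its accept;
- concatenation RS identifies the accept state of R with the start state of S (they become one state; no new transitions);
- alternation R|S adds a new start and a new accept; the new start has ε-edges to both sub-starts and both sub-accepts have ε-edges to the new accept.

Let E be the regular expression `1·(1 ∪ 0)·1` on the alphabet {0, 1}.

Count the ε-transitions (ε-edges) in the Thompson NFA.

4

Bottom-up over the parse tree:
Each of the 4 symbol leaves contributes 0 ε-transitions.
  1 ∪ 0 → 4 ε-transitions
  1·(1 ∪ 0)·1 → 4 ε-transitions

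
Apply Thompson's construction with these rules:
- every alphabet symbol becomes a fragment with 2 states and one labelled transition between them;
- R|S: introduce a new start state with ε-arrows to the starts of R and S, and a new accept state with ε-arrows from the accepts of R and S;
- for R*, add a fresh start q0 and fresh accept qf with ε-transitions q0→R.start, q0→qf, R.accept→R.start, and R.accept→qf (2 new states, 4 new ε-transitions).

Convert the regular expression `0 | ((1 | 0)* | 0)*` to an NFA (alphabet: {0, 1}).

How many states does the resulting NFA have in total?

18

Bottom-up over the parse tree:
Each of the 4 symbol leaves contributes a 2-state fragment.
  1 | 0 : 6 states
  (1 | 0)* : 8 states
  (1 | 0)* | 0 : 12 states
  ((1 | 0)* | 0)* : 14 states
  0 | ((1 | 0)* | 0)* : 18 states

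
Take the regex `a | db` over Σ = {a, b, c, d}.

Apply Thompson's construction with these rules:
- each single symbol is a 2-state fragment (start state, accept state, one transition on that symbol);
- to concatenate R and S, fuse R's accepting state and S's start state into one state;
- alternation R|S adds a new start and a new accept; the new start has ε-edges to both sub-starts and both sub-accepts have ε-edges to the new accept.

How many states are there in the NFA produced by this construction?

7

Building bottom-up:
Each of the 3 symbol leaves contributes a 2-state fragment.
  db → 3 states
  a | db → 7 states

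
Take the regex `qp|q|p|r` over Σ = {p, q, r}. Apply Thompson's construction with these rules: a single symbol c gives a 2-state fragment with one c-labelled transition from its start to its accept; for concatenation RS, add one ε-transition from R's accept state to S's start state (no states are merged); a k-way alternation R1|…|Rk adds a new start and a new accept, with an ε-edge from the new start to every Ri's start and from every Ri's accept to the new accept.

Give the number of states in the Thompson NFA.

12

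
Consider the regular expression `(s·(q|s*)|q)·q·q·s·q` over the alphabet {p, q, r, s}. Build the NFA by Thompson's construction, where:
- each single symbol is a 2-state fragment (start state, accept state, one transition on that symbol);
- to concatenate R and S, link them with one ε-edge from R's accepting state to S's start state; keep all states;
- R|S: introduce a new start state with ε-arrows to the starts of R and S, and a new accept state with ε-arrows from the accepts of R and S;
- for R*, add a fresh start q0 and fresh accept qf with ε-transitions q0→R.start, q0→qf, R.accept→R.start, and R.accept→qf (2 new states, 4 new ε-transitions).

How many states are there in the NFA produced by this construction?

Bottom-up over the parse tree:
Each of the 8 symbol leaves contributes a 2-state fragment.
  s* : 4 states
  q|s* : 8 states
  s·(q|s*) : 10 states
  s·(q|s*)|q : 14 states
  (s·(q|s*)|q)·q·q·s·q : 22 states

22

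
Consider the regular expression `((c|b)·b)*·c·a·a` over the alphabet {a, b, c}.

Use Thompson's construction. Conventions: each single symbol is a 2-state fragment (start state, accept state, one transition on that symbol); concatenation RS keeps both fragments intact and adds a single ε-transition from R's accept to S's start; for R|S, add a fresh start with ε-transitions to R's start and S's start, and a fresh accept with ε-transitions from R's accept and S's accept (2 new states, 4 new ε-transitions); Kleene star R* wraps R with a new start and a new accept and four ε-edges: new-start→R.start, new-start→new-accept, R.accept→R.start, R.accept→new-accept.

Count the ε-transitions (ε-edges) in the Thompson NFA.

12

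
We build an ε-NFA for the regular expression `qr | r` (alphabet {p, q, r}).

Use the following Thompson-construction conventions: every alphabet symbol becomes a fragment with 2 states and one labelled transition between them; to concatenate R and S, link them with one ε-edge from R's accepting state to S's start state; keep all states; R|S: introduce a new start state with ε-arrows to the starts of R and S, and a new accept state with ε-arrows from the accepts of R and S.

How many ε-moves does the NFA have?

By structural recursion:
Each of the 3 symbol leaves contributes 0 ε-transitions.
  qr — 1 ε-transition
  qr | r — 5 ε-transitions

5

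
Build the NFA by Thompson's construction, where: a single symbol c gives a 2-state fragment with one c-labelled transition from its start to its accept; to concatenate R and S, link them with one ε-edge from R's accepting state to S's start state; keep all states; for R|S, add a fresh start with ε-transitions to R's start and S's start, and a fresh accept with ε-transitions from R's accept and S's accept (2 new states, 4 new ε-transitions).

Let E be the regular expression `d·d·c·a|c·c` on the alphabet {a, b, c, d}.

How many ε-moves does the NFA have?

Building bottom-up:
Each of the 6 symbol leaves contributes 0 ε-transitions.
  d·d·c·a — 3 ε-transitions
  c·c — 1 ε-transition
  d·d·c·a|c·c — 8 ε-transitions

8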